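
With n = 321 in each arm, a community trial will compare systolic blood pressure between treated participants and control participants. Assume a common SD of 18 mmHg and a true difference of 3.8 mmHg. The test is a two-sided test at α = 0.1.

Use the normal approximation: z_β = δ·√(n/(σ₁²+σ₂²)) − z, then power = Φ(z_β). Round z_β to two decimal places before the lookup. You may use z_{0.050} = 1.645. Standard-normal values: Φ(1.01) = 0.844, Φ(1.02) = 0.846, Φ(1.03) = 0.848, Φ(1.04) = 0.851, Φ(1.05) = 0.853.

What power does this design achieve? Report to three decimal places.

Power ≈ 0.848

z_β = δ·√(n/(σ₁²+σ₂²)) − z_{α/2}
    = 3.8 · √(321/648) − 1.645
    = 3.8 · 0.70383 − 1.645
    = 2.6745 − 1.645 = 1.0295 → 1.03
Power = Φ(1.03) = 0.848.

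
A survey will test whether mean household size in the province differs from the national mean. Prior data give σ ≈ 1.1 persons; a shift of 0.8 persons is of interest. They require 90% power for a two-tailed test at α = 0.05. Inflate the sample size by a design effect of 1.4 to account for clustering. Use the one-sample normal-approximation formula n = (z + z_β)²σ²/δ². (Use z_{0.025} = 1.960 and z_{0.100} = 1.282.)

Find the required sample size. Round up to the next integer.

n = (z_{α/2} + z_β)² · σ² / δ²
  = (1.960 + 1.282)² · 1.1² / 0.8²
  = 10.5106 · 1.21 / 0.64
  = 19.87
Design effect: 1.4 × 19.87 = 27.82.
Round up → n = 28.

n = 28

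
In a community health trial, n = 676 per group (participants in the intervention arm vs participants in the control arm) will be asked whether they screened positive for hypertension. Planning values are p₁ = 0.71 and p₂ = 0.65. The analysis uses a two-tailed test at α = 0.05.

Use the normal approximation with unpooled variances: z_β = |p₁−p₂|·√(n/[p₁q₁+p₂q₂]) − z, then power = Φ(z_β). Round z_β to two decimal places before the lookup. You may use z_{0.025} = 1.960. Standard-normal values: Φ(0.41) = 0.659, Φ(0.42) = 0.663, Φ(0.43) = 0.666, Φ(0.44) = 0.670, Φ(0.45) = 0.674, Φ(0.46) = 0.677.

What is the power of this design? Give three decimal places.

z_β = |p₁−p₂|·√(n/[p₁q₁+p₂q₂]) − z_{α/2}
    = 0.06 · √(676/0.4334) − 1.960
    = 0.06 · 39.4938 − 1.960
    = 2.3696 − 1.960 = 0.4096 → 0.41
Power = Φ(0.41) = 0.659.

Power ≈ 0.659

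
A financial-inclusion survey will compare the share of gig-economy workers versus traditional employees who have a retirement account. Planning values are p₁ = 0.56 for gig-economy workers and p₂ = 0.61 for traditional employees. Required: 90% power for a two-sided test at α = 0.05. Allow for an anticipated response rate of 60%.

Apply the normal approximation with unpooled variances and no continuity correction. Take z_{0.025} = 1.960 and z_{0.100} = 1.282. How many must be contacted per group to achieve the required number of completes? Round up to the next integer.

n = (z_{α/2} + z_β)² · [p₁(1−p₁) + p₂(1−p₂)] / (p₁ − p₂)²
  = (1.960 + 1.282)² · (0.56·0.44 + 0.61·0.39) / (-0.05)²
  = (3.242)² · (0.2464 + 0.2379) / 0.0025
  = 10.5106 · 0.4843 / 0.0025
  = 2036.11
Adjust for 60% response: 2036.11 / 0.60 = 3393.51.
Round up → n = 3394 per group.

n = 3394 per group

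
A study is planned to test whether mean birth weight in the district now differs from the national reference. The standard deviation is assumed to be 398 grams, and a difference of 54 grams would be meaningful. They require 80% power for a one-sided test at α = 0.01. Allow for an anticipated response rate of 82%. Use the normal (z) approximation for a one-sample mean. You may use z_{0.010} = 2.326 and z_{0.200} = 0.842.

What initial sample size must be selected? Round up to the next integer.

n = (z_α + z_β)² · σ² / δ²
  = (2.326 + 0.842)² · 398² / 54²
  = 10.0362 · 158404 / 2916
  = 545.19
Adjust for 82% response: 545.19 / 0.82 = 664.87.
Round up → n = 665.

n = 665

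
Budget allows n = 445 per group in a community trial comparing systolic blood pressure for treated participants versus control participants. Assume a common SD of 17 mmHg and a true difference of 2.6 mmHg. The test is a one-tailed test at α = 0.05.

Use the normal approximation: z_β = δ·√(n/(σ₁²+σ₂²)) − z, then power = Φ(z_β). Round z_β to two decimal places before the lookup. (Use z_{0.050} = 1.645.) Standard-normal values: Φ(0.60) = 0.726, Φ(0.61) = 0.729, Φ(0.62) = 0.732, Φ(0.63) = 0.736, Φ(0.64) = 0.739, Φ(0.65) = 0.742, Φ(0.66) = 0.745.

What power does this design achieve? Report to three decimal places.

Power ≈ 0.739

z_β = δ·√(n/(σ₁²+σ₂²)) − z_α
    = 2.6 · √(445/578) − 1.645
    = 2.6 · 0.87744 − 1.645
    = 2.2813 − 1.645 = 0.6363 → 0.64
Power = Φ(0.64) = 0.739.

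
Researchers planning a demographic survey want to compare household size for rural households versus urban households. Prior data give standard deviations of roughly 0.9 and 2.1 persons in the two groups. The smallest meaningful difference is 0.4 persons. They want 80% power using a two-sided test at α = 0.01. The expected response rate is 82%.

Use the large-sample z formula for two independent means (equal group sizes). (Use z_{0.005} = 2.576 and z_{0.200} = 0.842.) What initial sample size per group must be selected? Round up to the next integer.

n = (z_{α/2} + z_β)² · (σ₁² + σ₂²) / δ²
  = (2.576 + 0.842)² · (0.9² + 2.1² = 5.22) / 0.4²
  = 11.6827 · 5.22 / 0.16
  = 381.15
Adjust for 82% response: 381.15 / 0.82 = 464.82.
Round up → n = 465 per group.

n = 465 per group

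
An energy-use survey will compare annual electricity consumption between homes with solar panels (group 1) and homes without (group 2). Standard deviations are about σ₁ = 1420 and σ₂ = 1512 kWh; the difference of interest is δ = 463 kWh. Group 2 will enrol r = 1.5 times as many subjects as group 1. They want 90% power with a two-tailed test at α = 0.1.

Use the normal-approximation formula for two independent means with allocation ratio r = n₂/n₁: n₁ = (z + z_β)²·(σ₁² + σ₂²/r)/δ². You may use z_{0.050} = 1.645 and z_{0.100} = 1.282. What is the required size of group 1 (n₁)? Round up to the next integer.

n₁ = 142

n₁ = (z_{α/2} + z_β)² · (σ₁² + σ₂²/r) / δ²
   = (1.645 + 1.282)² · (1420² + 1512²/1.5) / 463²
   = 8.5673 · (2016400 + 1524096) / 214369
   = 8.5673 · 3540496 / 214369
   = 141.50
Round up → n₁ = 142; n₂ = r·n₁ = 1.5 × 142 = 213.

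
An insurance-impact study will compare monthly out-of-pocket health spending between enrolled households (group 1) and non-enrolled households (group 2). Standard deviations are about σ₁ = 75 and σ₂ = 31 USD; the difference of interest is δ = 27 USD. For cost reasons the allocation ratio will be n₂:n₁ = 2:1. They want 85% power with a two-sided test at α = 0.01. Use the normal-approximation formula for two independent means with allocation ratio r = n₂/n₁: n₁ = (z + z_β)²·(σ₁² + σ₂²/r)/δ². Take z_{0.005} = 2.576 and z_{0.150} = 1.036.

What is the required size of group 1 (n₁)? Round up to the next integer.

n₁ = 110

n₁ = (z_{α/2} + z_β)² · (σ₁² + σ₂²/r) / δ²
   = (2.576 + 1.036)² · (75² + 31²/2) / 27²
   = 13.0465 · (5625 + 480.5) / 729
   = 13.0465 · 6105.5 / 729
   = 109.27
Round up → n₁ = 110; n₂ = r·n₁ = 2 × 110 = 220.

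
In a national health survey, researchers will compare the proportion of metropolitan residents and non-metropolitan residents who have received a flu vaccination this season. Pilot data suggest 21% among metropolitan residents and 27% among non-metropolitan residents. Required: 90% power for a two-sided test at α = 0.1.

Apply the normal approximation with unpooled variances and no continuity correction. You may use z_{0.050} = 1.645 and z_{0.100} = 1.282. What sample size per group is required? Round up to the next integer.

n = 864 per group

n = (z_{α/2} + z_β)² · [p₁(1−p₁) + p₂(1−p₂)] / (p₁ − p₂)²
  = (1.645 + 1.282)² · (0.21·0.79 + 0.27·0.73) / (-0.06)²
  = (2.927)² · (0.1659 + 0.1971) / 0.0036
  = 8.5673 · 0.3630 / 0.0036
  = 863.87
Round up → n = 864 per group.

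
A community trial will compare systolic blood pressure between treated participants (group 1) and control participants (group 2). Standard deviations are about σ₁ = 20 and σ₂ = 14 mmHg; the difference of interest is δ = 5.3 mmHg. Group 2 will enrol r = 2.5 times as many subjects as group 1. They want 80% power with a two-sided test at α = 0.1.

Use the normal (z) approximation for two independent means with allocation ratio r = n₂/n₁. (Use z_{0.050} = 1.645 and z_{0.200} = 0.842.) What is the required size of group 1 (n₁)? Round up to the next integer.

n₁ = 106

n₁ = (z_{α/2} + z_β)² · (σ₁² + σ₂²/r) / δ²
   = (1.645 + 0.842)² · (20² + 14²/2.5) / 5.3²
   = 6.1852 · (400 + 78.4) / 28.09
   = 6.1852 · 478.4 / 28.09
   = 105.34
Round up → n₁ = 106; n₂ = r·n₁ = 2.5 × 106 = 265.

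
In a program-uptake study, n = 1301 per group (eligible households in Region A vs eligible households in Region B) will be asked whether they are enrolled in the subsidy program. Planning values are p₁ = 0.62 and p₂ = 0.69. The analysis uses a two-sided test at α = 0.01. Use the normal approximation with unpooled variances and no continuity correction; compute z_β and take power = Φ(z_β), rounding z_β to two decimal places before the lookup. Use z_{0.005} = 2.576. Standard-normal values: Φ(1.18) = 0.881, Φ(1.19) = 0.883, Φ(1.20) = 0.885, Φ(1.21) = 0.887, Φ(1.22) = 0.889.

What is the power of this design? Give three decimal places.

z_β = |p₁−p₂|·√(n/[p₁q₁+p₂q₂]) − z_{α/2}
    = 0.07 · √(1301/0.4495) − 2.576
    = 0.07 · 53.7990 − 2.576
    = 3.7659 − 2.576 = 1.1899 → 1.19
Power = Φ(1.19) = 0.883.

Power ≈ 0.883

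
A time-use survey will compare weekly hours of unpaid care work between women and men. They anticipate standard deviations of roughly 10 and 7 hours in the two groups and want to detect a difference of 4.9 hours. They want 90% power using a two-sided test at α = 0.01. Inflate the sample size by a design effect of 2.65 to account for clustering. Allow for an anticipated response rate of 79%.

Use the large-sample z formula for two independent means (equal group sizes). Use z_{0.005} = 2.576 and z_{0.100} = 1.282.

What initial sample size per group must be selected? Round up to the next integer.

n = 310 per group

n = (z_{α/2} + z_β)² · (σ₁² + σ₂²) / δ²
  = (2.576 + 1.282)² · (10² + 7² = 149) / 4.9²
  = 14.8842 · 149 / 24.01
  = 92.37
Design effect: 2.65 × 92.37 = 244.77.
Adjust for 79% response: 244.77 / 0.79 = 309.84.
Round up → n = 310 per group.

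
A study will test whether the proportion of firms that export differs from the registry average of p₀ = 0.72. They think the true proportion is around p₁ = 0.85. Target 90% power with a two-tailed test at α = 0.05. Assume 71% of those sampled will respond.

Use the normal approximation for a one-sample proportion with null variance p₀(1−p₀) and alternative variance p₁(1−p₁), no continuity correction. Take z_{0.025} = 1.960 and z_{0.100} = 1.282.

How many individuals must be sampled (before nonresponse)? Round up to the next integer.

n = [z_{α/2}·√(p₀q₀) + z_β·√(p₁q₁)]² / (p₁ − p₀)²
  = [1.960·√(0.72·0.28) + 1.282·√(0.85·0.15)]² / (0.13)²
  = [1.960·0.4490 + 1.282·0.3571]² / 0.0169
  = [1.3378]² / 0.0169
  = 105.90
Adjust for 71% response: 105.90 / 0.71 = 149.16.
Round up → n = 150.

n = 150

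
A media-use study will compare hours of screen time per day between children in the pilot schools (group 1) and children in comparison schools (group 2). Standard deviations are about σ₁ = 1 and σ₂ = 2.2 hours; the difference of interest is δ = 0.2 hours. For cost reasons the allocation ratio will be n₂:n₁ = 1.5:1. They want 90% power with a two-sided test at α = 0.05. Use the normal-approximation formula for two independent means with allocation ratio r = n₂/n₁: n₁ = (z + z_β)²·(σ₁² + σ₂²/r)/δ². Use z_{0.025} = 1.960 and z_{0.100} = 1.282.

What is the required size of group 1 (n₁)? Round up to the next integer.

n₁ = (z_{α/2} + z_β)² · (σ₁² + σ₂²/r) / δ²
   = (1.960 + 1.282)² · (1² + 2.2²/1.5) / 0.2²
   = 10.5106 · (1 + 3.2267) / 0.04
   = 10.5106 · 4.2267 / 0.04
   = 1110.62
Round up → n₁ = 1111; n₂ = r·n₁ = 1.5 × 1111 = 1667.

n₁ = 1111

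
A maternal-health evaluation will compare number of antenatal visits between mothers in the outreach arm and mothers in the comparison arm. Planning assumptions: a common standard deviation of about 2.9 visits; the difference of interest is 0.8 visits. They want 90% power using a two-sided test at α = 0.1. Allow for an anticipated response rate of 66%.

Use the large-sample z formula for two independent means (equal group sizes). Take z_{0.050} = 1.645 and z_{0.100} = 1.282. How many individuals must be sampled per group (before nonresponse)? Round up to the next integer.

n = 342 per group

n = (z_{α/2} + z_β)² · (σ₁² + σ₂²) / δ²
  = (1.645 + 1.282)² · (2·2.9² = 16.82) / 0.8²
  = 8.5673 · 16.82 / 0.64
  = 225.16
Adjust for 66% response: 225.16 / 0.66 = 341.15.
Round up → n = 342 per group.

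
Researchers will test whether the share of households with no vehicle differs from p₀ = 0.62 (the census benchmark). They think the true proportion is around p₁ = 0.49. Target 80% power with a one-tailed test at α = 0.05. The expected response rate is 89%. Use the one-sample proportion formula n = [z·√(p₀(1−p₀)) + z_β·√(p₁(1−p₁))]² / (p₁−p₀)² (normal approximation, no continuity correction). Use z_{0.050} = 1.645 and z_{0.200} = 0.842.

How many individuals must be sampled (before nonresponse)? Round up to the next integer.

n = 99

n = [z_α·√(p₀q₀) + z_β·√(p₁q₁)]² / (p₁ − p₀)²
  = [1.645·√(0.62·0.38) + 0.842·√(0.49·0.51)]² / (-0.13)²
  = [1.645·0.4854 + 0.842·0.4999]² / 0.0169
  = [1.2194]² / 0.0169
  = 87.98
Adjust for 89% response: 87.98 / 0.89 = 98.86.
Round up → n = 99.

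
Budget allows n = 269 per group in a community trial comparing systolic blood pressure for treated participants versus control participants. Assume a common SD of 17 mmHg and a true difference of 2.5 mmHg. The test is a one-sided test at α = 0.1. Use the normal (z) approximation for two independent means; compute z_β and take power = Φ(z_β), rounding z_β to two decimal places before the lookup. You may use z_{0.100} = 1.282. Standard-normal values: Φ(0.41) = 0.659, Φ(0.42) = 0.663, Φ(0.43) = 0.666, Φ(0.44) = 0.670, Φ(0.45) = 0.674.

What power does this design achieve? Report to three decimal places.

Power ≈ 0.663

z_β = δ·√(n/(σ₁²+σ₂²)) − z_α
    = 2.5 · √(269/578) − 1.282
    = 2.5 · 0.68220 − 1.282
    = 1.7055 − 1.282 = 0.4235 → 0.42
Power = Φ(0.42) = 0.663.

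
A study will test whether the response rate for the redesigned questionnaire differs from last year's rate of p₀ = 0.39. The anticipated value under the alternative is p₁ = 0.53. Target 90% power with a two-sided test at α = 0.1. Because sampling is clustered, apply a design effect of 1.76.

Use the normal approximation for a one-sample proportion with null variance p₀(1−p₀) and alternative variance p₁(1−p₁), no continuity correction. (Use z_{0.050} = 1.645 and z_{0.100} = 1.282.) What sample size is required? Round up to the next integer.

n = 187

n = [z_{α/2}·√(p₀q₀) + z_β·√(p₁q₁)]² / (p₁ − p₀)²
  = [1.645·√(0.39·0.61) + 1.282·√(0.53·0.47)]² / (0.14)²
  = [1.645·0.4877 + 1.282·0.4991]² / 0.0196
  = [1.4422]² / 0.0196
  = 106.12
Design effect: 1.76 × 106.12 = 186.77.
Round up → n = 187.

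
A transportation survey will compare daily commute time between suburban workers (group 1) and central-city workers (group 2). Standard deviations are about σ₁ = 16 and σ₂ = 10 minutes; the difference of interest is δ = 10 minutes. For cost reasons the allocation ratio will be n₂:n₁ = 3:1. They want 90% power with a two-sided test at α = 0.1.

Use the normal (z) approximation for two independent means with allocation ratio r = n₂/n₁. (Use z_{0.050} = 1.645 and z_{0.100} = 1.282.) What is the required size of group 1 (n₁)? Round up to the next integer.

n₁ = (z_{α/2} + z_β)² · (σ₁² + σ₂²/r) / δ²
   = (1.645 + 1.282)² · (16² + 10²/3) / 10²
   = 8.5673 · (256 + 33.3333) / 100
   = 8.5673 · 289.3333 / 100
   = 24.79
Round up → n₁ = 25; n₂ = r·n₁ = 3 × 25 = 75.

n₁ = 25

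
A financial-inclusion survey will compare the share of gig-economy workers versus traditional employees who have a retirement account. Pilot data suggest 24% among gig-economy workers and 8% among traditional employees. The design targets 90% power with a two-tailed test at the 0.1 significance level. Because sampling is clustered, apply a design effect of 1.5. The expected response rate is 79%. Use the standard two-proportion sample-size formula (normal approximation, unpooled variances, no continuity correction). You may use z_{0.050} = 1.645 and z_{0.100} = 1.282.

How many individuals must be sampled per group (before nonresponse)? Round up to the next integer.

n = (z_{α/2} + z_β)² · [p₁(1−p₁) + p₂(1−p₂)] / (p₁ − p₂)²
  = (1.645 + 1.282)² · (0.24·0.76 + 0.08·0.92) / (0.16)²
  = (2.927)² · (0.1824 + 0.0736) / 0.0256
  = 8.5673 · 0.2560 / 0.0256
  = 85.67
Design effect: 1.5 × 85.67 = 128.51.
Adjust for 79% response: 128.51 / 0.79 = 162.67.
Round up → n = 163 per group.

n = 163 per group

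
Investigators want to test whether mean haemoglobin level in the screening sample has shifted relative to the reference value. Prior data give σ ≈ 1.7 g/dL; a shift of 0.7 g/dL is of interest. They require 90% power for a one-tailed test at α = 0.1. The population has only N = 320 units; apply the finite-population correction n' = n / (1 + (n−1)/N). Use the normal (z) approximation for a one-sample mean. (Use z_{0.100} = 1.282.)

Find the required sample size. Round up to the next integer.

n = 35

n = (z_α + z_β)² · σ² / δ²
  = (1.282 + 1.282)² · 1.7² / 0.7²
  = 6.5741 · 2.89 / 0.49
  = 38.77
Finite-population correction (N = 320): 38.77 / (1 + (38.77 − 1)/320) = 34.68.
Round up → n = 35.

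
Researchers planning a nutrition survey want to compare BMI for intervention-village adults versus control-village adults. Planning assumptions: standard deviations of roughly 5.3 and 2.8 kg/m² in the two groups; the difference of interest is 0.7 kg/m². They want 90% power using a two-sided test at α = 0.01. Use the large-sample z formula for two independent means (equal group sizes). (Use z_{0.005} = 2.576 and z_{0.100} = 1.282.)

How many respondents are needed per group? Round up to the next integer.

n = 1092 per group

n = (z_{α/2} + z_β)² · (σ₁² + σ₂²) / δ²
  = (2.576 + 1.282)² · (5.3² + 2.8² = 35.93) / 0.7²
  = 14.8842 · 35.93 / 0.49
  = 1091.40
Round up → n = 1092 per group.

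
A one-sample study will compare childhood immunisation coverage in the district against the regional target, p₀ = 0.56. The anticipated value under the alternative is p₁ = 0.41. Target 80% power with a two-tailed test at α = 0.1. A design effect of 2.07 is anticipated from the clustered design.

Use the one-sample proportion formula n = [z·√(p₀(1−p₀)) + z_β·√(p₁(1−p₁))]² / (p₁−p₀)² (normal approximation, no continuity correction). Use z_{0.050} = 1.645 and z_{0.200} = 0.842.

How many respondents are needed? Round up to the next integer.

n = [z_{α/2}·√(p₀q₀) + z_β·√(p₁q₁)]² / (p₁ − p₀)²
  = [1.645·√(0.56·0.44) + 0.842·√(0.41·0.59)]² / (-0.15)²
  = [1.645·0.4964 + 0.842·0.4918]² / 0.0225
  = [1.2307]² / 0.0225
  = 67.31
Design effect: 2.07 × 67.31 = 139.34.
Round up → n = 140.

n = 140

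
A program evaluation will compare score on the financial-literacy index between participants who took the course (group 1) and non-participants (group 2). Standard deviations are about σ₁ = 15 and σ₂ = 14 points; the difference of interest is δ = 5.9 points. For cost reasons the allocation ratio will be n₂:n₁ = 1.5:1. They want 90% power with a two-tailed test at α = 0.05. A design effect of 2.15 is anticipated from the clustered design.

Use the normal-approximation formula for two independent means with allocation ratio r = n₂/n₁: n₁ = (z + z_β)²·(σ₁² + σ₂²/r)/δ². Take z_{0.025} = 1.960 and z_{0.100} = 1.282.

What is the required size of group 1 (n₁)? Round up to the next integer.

n₁ = 231

n₁ = (z_{α/2} + z_β)² · (σ₁² + σ₂²/r) / δ²
   = (1.960 + 1.282)² · (15² + 14²/1.5) / 5.9²
   = 10.5106 · (225 + 130.6667) / 34.81
   = 10.5106 · 355.6667 / 34.81
   = 107.39
Design effect: 2.15 × 107.39 = 230.89.
Round up → n₁ = 231; n₂ = r·n₁ = 1.5 × 231 = 347.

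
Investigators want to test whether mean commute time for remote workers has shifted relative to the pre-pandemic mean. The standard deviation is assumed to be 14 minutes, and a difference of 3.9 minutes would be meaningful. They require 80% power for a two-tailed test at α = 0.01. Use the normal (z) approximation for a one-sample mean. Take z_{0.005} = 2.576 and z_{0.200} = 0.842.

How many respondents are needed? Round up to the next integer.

n = (z_{α/2} + z_β)² · σ² / δ²
  = (2.576 + 0.842)² · 14² / 3.9²
  = 11.6827 · 196 / 15.21
  = 150.55
Round up → n = 151.

n = 151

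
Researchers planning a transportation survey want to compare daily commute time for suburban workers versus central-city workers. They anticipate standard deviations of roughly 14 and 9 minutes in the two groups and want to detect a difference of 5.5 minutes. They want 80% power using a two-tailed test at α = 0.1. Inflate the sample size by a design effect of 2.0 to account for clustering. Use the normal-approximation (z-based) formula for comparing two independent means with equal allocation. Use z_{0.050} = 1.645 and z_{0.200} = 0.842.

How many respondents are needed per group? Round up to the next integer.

n = 114 per group

n = (z_{α/2} + z_β)² · (σ₁² + σ₂²) / δ²
  = (1.645 + 0.842)² · (14² + 9² = 277) / 5.5²
  = 6.1852 · 277 / 30.25
  = 56.64
Design effect: 2.0 × 56.64 = 113.28.
Round up → n = 114 per group.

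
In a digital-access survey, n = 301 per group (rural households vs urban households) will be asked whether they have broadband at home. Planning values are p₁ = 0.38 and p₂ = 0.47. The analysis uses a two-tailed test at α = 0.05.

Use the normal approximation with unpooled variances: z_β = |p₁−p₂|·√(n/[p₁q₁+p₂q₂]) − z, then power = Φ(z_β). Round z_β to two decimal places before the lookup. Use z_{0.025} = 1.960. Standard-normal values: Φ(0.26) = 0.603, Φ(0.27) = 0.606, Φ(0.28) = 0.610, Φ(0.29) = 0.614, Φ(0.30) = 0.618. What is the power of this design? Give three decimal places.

z_β = |p₁−p₂|·√(n/[p₁q₁+p₂q₂]) − z_{α/2}
    = 0.09 · √(301/0.4847) − 1.960
    = 0.09 · 24.9199 − 1.960
    = 2.2428 − 1.960 = 0.2828 → 0.28
Power = Φ(0.28) = 0.610.

Power ≈ 0.610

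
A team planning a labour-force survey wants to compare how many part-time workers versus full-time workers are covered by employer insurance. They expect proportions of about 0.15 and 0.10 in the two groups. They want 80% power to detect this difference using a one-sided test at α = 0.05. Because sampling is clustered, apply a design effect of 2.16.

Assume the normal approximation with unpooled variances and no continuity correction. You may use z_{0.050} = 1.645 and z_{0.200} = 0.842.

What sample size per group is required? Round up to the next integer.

n = 1163 per group

n = (z_α + z_β)² · [p₁(1−p₁) + p₂(1−p₂)] / (p₁ − p₂)²
  = (1.645 + 0.842)² · (0.15·0.85 + 0.10·0.90) / (0.05)²
  = (2.487)² · (0.1275 + 0.0900) / 0.0025
  = 6.1852 · 0.2175 / 0.0025
  = 538.11
Design effect: 2.16 × 538.11 = 1162.32.
Round up → n = 1163 per group.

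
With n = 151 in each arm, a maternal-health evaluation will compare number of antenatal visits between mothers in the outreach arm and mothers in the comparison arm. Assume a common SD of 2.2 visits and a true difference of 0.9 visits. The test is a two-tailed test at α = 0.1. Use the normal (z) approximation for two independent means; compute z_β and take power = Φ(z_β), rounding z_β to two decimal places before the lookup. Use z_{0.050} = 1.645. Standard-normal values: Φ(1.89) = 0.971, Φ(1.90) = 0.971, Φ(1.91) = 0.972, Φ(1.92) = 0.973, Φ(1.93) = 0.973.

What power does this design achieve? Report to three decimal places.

Power ≈ 0.972

z_β = δ·√(n/(σ₁²+σ₂²)) − z_{α/2}
    = 0.9 · √(151/9.68) − 1.645
    = 0.9 · 3.94958 − 1.645
    = 3.5546 − 1.645 = 1.9096 → 1.91
Power = Φ(1.91) = 0.972.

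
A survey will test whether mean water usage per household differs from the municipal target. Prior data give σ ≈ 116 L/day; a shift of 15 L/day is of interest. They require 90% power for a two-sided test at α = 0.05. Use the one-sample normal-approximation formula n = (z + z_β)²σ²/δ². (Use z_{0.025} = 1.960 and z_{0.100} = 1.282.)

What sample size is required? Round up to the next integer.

n = (z_{α/2} + z_β)² · σ² / δ²
  = (1.960 + 1.282)² · 116² / 15²
  = 10.5106 · 13456 / 225
  = 628.58
Round up → n = 629.

n = 629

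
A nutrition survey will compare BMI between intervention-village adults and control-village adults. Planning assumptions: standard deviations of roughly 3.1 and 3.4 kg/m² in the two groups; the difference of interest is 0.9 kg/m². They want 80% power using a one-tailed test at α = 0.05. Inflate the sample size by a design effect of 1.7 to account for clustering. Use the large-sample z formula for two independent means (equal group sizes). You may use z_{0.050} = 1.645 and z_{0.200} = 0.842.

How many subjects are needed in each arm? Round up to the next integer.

n = (z_α + z_β)² · (σ₁² + σ₂²) / δ²
  = (1.645 + 0.842)² · (3.1² + 3.4² = 21.17) / 0.9²
  = 6.1852 · 21.17 / 0.81
  = 161.65
Design effect: 1.7 × 161.65 = 274.81.
Round up → n = 275 per group.

n = 275 per group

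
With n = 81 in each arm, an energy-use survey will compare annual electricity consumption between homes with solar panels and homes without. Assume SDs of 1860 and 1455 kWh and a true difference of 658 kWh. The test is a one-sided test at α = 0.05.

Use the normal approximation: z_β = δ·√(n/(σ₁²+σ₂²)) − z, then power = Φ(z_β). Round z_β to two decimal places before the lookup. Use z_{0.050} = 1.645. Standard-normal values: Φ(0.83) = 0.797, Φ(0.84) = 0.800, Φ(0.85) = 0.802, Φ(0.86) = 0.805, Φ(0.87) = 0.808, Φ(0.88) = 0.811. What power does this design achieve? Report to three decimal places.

Power ≈ 0.805

z_β = δ·√(n/(σ₁²+σ₂²)) − z_α
    = 658 · √(81/5576625) − 1.645
    = 658 · 0.00381 − 1.645
    = 2.5077 − 1.645 = 0.8627 → 0.86
Power = Φ(0.86) = 0.805.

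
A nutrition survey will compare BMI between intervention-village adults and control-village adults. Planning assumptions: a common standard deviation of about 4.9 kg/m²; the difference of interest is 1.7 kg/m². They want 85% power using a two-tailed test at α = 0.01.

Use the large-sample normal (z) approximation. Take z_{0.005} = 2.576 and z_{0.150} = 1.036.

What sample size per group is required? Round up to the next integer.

n = (z_{α/2} + z_β)² · (σ₁² + σ₂²) / δ²
  = (2.576 + 1.036)² · (2·4.9² = 48.02) / 1.7²
  = 13.0465 · 48.02 / 2.89
  = 216.78
Round up → n = 217 per group.

n = 217 per group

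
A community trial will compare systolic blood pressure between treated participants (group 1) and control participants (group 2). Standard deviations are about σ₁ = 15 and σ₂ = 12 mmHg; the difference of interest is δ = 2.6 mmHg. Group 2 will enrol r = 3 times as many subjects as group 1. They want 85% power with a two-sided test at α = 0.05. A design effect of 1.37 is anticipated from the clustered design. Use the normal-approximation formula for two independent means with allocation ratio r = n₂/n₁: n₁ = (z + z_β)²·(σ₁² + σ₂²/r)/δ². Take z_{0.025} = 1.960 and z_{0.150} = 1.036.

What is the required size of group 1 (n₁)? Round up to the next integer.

n₁ = (z_{α/2} + z_β)² · (σ₁² + σ₂²/r) / δ²
   = (1.960 + 1.036)² · (15² + 12²/3) / 2.6²
   = 8.9760 · (225 + 48) / 6.76
   = 8.9760 · 273 / 6.76
   = 362.49
Design effect: 1.37 × 362.49 = 496.62.
Round up → n₁ = 497; n₂ = r·n₁ = 3 × 497 = 1491.

n₁ = 497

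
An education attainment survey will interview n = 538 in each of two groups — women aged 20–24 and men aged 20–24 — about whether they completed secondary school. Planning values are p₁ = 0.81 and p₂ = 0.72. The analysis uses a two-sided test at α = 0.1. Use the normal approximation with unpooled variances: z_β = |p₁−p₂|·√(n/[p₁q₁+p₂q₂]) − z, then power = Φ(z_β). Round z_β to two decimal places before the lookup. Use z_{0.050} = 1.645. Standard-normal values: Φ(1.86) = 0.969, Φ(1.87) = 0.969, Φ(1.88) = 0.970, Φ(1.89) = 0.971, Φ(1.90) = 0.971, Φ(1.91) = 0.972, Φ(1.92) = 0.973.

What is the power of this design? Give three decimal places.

z_β = |p₁−p₂|·√(n/[p₁q₁+p₂q₂]) − z_{α/2}
    = 0.09 · √(538/0.3555) − 1.645
    = 0.09 · 38.9019 − 1.645
    = 3.5012 − 1.645 = 1.8562 → 1.86
Power = Φ(1.86) = 0.969.

Power ≈ 0.969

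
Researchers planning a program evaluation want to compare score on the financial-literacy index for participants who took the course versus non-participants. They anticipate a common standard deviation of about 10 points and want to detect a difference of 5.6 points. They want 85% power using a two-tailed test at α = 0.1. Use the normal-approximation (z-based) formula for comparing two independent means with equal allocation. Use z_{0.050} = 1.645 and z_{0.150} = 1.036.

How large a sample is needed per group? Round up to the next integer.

n = 46 per group

n = (z_{α/2} + z_β)² · (σ₁² + σ₂²) / δ²
  = (1.645 + 1.036)² · (2·10² = 200) / 5.6²
  = 7.1878 · 200 / 31.36
  = 45.84
Round up → n = 46 per group.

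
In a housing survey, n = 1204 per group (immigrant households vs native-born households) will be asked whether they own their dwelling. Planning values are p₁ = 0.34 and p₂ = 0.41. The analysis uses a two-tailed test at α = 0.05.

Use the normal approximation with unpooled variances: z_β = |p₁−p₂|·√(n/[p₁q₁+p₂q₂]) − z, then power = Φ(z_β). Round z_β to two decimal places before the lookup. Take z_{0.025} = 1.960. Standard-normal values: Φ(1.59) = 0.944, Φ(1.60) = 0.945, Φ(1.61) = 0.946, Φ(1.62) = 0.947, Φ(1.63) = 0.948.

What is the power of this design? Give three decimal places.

Power ≈ 0.945

z_β = |p₁−p₂|·√(n/[p₁q₁+p₂q₂]) − z_{α/2}
    = 0.07 · √(1204/0.4663) − 1.960
    = 0.07 · 50.8137 − 1.960
    = 3.5570 − 1.960 = 1.5970 → 1.60
Power = Φ(1.60) = 0.945.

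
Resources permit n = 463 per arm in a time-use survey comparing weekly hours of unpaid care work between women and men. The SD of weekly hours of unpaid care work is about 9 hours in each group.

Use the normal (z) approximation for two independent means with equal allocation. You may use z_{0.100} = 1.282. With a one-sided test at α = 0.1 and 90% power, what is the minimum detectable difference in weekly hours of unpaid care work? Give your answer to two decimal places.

Minimum detectable difference ≈ 1.52 hours

δ = (z_α + z_β) · √((σ₁²+σ₂²)/n)
  = (1.282 + 1.282) · √(162/463)
  = 2.564 · √0.34989
  = 2.564 · 0.5915
  = 1.5166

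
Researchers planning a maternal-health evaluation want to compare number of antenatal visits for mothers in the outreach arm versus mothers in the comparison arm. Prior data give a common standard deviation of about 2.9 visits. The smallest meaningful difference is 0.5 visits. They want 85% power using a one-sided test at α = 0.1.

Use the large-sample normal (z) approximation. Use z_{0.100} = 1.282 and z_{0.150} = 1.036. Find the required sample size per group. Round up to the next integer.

n = (z_α + z_β)² · (σ₁² + σ₂²) / δ²
  = (1.282 + 1.036)² · (2·2.9² = 16.82) / 0.5²
  = 5.3731 · 16.82 / 0.25
  = 361.50
Round up → n = 362 per group.

n = 362 per group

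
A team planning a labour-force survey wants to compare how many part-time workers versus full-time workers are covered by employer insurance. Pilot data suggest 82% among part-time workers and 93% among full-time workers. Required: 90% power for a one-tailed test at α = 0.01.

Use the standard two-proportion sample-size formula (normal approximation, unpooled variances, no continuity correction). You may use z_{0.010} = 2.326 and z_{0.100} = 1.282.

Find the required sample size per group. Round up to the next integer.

n = (z_α + z_β)² · [p₁(1−p₁) + p₂(1−p₂)] / (p₁ − p₂)²
  = (2.326 + 1.282)² · (0.82·0.18 + 0.93·0.07) / (-0.11)²
  = (3.608)² · (0.1476 + 0.0651) / 0.0121
  = 13.0177 · 0.2127 / 0.0121
  = 228.83
Round up → n = 229 per group.

n = 229 per group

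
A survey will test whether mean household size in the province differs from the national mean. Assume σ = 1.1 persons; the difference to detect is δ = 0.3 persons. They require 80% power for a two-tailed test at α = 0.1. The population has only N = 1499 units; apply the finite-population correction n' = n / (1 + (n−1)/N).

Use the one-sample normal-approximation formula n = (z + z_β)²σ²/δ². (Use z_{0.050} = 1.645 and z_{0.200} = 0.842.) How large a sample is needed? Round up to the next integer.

n = 79

n = (z_{α/2} + z_β)² · σ² / δ²
  = (1.645 + 0.842)² · 1.1² / 0.3²
  = 6.1852 · 1.21 / 0.09
  = 83.16
Finite-population correction (N = 1499): 83.16 / (1 + (83.16 − 1)/1499) = 78.84.
Round up → n = 79.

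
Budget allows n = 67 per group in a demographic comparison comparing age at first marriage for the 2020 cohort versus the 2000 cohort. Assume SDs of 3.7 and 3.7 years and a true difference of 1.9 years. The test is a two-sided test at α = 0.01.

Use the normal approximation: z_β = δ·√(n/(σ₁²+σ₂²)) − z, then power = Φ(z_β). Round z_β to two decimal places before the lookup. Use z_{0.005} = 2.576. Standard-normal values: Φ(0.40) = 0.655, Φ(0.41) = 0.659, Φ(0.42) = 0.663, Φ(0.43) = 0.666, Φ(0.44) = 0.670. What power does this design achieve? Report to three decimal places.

z_β = δ·√(n/(σ₁²+σ₂²)) − z_{α/2}
    = 1.9 · √(67/27.38) − 2.576
    = 1.9 · 1.56430 − 2.576
    = 2.9722 − 2.576 = 0.3962 → 0.40
Power = Φ(0.40) = 0.655.

Power ≈ 0.655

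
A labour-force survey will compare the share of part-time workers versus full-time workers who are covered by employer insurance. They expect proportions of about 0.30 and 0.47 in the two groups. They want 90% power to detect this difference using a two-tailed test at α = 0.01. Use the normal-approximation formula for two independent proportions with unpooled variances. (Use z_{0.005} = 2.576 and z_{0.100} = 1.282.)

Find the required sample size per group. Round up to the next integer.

n = 237 per group

n = (z_{α/2} + z_β)² · [p₁(1−p₁) + p₂(1−p₂)] / (p₁ − p₂)²
  = (2.576 + 1.282)² · (0.30·0.70 + 0.47·0.53) / (-0.17)²
  = (3.858)² · (0.2100 + 0.2491) / 0.0289
  = 14.8842 · 0.4591 / 0.0289
  = 236.45
Round up → n = 237 per group.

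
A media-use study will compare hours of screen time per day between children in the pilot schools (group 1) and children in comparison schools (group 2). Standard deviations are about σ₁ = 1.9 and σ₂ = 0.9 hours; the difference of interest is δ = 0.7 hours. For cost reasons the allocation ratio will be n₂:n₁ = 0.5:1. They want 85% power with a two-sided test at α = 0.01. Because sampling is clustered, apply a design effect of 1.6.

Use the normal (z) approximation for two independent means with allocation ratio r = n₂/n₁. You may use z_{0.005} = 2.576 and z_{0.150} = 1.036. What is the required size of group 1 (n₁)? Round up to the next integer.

n₁ = (z_{α/2} + z_β)² · (σ₁² + σ₂²/r) / δ²
   = (2.576 + 1.036)² · (1.9² + 0.9²/0.5) / 0.7²
   = 13.0465 · (3.61 + 1.62) / 0.49
   = 13.0465 · 5.23 / 0.49
   = 139.25
Design effect: 1.6 × 139.25 = 222.80.
Round up → n₁ = 223; n₂ = r·n₁ = 0.5 × 223 = 112.

n₁ = 223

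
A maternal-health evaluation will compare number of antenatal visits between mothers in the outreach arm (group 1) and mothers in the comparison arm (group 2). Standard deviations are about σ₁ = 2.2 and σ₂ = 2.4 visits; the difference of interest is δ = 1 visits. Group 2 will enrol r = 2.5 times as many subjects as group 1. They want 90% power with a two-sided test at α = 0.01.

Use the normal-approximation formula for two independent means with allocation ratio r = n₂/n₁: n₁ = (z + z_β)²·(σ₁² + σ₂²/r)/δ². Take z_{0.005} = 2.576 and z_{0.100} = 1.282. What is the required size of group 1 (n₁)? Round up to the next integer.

n₁ = 107

n₁ = (z_{α/2} + z_β)² · (σ₁² + σ₂²/r) / δ²
   = (2.576 + 1.282)² · (2.2² + 2.4²/2.5) / 1²
   = 14.8842 · (4.84 + 2.304) / 1
   = 14.8842 · 7.144 / 1
   = 106.33
Round up → n₁ = 107; n₂ = r·n₁ = 2.5 × 107 = 268.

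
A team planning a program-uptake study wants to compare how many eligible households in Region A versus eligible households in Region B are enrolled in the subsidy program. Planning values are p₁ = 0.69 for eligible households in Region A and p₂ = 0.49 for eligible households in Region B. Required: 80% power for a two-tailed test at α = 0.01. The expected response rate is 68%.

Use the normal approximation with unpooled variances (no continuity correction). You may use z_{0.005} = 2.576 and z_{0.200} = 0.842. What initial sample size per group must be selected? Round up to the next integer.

n = 200 per group

n = (z_{α/2} + z_β)² · [p₁(1−p₁) + p₂(1−p₂)] / (p₁ − p₂)²
  = (2.576 + 0.842)² · (0.69·0.31 + 0.49·0.51) / (0.20)²
  = (3.418)² · (0.2139 + 0.2499) / 0.0400
  = 11.6827 · 0.4638 / 0.0400
  = 135.46
Adjust for 68% response: 135.46 / 0.68 = 199.21.
Round up → n = 200 per group.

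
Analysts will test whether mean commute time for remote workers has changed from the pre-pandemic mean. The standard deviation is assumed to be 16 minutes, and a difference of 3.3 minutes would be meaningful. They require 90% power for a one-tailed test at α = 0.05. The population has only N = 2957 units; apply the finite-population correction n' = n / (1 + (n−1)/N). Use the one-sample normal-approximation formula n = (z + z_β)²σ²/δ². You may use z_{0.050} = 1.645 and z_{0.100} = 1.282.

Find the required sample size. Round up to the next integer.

n = 189

n = (z_α + z_β)² · σ² / δ²
  = (1.645 + 1.282)² · 16² / 3.3²
  = 8.5673 · 256 / 10.89
  = 201.40
Finite-population correction (N = 2957): 201.40 / (1 + (201.40 − 1)/2957) = 188.62.
Round up → n = 189.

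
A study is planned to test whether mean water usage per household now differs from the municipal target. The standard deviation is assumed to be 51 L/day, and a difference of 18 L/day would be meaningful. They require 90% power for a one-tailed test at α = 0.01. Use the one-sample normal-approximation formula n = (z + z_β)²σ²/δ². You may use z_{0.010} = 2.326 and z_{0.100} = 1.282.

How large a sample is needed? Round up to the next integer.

n = 105

n = (z_α + z_β)² · σ² / δ²
  = (2.326 + 1.282)² · 51² / 18²
  = 13.0177 · 2601 / 324
  = 104.50
Round up → n = 105.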